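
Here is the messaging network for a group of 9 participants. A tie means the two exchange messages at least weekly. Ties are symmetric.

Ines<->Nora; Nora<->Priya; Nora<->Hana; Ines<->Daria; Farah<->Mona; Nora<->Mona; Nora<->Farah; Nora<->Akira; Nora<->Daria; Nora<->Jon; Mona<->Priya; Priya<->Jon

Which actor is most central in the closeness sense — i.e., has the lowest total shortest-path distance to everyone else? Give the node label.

Nora

Farness (sum of distances to all others) for each node — Akira:15, Daria:14, Farah:14, Hana:15, Ines:14, Jon:14, Mona:13, Nora:8, Priya:13.
The smallest farness is 8, for Nora, so Nora has the highest closeness.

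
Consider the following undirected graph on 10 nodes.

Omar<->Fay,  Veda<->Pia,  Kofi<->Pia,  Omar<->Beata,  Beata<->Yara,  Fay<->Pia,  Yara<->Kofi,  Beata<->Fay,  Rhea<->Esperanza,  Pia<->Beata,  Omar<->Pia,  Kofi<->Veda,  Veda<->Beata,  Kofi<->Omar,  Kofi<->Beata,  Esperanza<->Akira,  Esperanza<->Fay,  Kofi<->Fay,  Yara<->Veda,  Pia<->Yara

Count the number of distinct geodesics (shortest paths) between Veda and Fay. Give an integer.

3

The shortest distance is 2. The length-2 paths are: Veda–Kofi–Fay; Veda–Pia–Fay; Veda–Beata–Fay.
That gives 3 distinct shortest paths.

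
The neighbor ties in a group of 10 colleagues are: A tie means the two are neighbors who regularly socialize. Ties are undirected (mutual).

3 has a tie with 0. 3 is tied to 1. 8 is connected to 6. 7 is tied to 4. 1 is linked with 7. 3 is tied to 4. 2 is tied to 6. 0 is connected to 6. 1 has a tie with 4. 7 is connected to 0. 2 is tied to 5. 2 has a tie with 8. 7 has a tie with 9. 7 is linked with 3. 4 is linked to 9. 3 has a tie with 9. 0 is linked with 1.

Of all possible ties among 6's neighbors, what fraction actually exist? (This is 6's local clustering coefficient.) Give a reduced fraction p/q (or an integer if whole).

1/3

6's neighbors: 0, 2, and 8 (k = 3).
Possible neighbor pairs: C(3,2) = 3. Edges among them: 2–8 → e = 1.
Clustering(6) = 1/3.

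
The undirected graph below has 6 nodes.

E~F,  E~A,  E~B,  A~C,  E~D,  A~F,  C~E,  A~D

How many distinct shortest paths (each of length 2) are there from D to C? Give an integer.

2

The shortest distance is 2. The length-2 paths are: D–E–C; D–A–C.
That gives 2 distinct shortest paths.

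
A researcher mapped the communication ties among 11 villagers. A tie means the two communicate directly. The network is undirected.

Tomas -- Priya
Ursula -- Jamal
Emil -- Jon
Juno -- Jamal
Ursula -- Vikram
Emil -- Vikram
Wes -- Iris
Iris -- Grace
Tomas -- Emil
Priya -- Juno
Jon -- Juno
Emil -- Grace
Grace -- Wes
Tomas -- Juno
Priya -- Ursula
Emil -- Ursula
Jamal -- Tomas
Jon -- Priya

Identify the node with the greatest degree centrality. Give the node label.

Emil

Degrees — Emil:5, Grace:3, Iris:2, Jamal:3, Jon:3, Juno:4, Priya:4, Tomas:4, Ursula:4, Vikram:2, Wes:2.
The maximum is 5, attained only by Emil.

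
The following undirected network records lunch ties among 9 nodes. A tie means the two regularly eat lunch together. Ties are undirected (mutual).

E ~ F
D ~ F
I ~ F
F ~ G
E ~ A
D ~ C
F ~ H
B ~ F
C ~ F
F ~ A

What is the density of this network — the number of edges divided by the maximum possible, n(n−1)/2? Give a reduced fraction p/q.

5/18

There are 10 edges and 9 nodes, so the maximum possible is C(9,2) = 36.
Density = 10/36 = 5/18.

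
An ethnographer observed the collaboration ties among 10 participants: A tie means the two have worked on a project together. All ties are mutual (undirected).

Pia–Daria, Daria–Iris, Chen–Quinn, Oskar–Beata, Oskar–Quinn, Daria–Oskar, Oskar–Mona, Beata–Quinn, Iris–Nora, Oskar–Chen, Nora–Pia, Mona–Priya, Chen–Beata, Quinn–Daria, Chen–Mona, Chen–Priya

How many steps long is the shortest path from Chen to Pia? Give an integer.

One shortest route is Chen – Quinn – Daria – Pia, which uses 3 edges, and at distance 2 from Chen we only reach {Daria}, which does not include Pia. So d(Chen,Pia) = 3.

3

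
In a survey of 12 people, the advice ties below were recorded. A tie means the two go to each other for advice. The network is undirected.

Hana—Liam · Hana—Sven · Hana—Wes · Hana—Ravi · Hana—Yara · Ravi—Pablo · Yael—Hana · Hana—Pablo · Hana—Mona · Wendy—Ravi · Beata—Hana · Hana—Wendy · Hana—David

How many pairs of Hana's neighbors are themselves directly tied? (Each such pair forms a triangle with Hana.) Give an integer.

2

Hana's neighbors: Beata, David, Liam, Mona, Pablo, Ravi, Sven, Wendy, Wes, Yael, and Yara.
Neighbor pairs that are themselves tied: Hana–Pablo–Ravi; Hana–Ravi–Wendy. Each forms one triangle with Hana, for 2 in total.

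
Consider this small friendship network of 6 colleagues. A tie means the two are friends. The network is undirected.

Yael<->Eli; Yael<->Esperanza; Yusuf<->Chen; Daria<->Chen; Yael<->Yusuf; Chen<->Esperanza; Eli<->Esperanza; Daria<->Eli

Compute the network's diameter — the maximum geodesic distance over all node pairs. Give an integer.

2

Eccentricity of each node (its greatest distance to any other): Chen:2, Daria:2, Eli:2, Esperanza:2, Yael:2, Yusuf:2.
The maximum eccentricity is 2, realized for instance by the pair Chen–Eli via Chen – Esperanza – Eli. So the diameter is 2.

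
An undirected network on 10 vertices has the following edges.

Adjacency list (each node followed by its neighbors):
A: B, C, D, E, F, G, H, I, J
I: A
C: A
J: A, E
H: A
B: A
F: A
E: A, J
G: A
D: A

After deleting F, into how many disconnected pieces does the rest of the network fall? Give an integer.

F's neighbors (A) remain reachable from one another through other ties, so the rest of the network stays in one piece.

1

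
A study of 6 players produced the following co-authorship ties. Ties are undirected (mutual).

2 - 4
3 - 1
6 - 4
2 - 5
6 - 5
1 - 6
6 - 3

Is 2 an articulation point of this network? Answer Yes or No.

Even without 2, every remaining node can still reach every other (the residual graph is connected), so 2 is not a cut vertex.

No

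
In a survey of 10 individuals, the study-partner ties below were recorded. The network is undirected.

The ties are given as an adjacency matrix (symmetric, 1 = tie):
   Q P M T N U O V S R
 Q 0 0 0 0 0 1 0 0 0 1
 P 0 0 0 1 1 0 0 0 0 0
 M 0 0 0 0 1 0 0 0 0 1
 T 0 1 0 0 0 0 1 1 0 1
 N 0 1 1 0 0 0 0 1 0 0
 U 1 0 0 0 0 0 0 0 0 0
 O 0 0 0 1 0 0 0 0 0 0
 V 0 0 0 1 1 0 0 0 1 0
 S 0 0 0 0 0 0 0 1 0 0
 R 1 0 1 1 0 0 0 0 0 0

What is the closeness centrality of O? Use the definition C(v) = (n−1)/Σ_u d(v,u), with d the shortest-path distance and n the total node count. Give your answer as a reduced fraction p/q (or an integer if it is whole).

Distances from O: M:3, N:3, P:2, Q:3, R:2, S:3, T:1, U:4, V:2. Sum = 23.
n = 10, so closeness = 9/23.

9/23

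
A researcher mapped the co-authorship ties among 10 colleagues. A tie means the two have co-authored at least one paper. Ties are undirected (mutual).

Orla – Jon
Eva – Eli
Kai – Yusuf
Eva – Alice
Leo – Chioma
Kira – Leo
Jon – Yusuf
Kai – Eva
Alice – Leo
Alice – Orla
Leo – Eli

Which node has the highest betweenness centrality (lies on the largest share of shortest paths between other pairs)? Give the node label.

Unnormalized betweenness of each node: Alice:44/3, Chioma:0, Eli:4, Eva:32/3, Jon:3, Kai:16/3, Kira:0, Leo:49/3, Orla:20/3, Yusuf:7/3.
Leo has the largest value, 49/3, making it the main broker — the node through which the most shortest paths run.

Leo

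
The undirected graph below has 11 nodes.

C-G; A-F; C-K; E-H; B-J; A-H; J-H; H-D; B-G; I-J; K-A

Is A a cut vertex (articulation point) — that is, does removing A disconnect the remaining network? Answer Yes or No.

Yes

Removing A leaves {B, C, D, E, G, H, I, J, and K} with no path to {F}, so the network splits into 2 components. A is a cut vertex.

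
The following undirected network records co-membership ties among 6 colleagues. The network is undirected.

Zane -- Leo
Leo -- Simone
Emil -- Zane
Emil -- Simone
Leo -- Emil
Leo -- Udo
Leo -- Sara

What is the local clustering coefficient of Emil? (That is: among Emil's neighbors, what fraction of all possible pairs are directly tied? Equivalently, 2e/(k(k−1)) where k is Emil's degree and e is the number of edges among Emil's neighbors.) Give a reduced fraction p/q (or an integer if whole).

2/3

Emil's neighbors: Leo, Simone, and Zane (k = 3).
Possible neighbor pairs: C(3,2) = 3. Edges among them: Leo–Simone, Leo–Zane → e = 2.
Clustering(Emil) = 2/3.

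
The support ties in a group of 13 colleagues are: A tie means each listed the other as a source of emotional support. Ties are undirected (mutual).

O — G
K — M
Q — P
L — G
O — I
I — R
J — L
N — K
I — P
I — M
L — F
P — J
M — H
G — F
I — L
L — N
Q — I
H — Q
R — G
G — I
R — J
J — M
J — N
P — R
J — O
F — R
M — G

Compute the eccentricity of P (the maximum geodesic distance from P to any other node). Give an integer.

3

Distances from P: F:2, G:2, H:2, I:1, J:1, K:3, L:2, M:2, N:2, O:2, Q:1, R:1.
The largest is 3 (to K), so the eccentricity of P is 3.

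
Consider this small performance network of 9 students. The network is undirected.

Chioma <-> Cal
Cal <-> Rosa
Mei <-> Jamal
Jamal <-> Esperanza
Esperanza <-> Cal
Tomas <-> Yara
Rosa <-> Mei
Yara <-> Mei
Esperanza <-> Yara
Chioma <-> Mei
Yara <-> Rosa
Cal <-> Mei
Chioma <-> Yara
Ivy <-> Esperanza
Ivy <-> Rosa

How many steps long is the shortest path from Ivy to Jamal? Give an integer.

2

One shortest route is Ivy – Esperanza – Jamal, which uses 2 edges, and Ivy and Jamal are not directly tied, so nothing shorter exists. So d(Ivy,Jamal) = 2.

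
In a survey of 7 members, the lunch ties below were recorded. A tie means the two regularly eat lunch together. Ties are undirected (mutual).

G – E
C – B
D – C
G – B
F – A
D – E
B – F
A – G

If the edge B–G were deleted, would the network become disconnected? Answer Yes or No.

Even without that edge, B still reaches G via B – F – A – G, so the network stays connected. Not a bridge.

No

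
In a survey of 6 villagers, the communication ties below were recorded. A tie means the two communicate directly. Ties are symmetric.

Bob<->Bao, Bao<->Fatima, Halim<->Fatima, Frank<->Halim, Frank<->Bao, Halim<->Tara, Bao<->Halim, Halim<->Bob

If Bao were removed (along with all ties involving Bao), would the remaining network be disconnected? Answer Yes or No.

No

Even without Bao, every remaining node can still reach every other (the residual graph is connected), so Bao is not a cut vertex.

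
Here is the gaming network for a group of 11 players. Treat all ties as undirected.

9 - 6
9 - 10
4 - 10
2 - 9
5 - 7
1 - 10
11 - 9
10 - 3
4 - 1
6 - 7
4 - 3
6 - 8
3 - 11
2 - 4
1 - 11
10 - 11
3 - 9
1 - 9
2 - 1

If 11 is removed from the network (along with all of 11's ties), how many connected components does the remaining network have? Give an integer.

1

11's neighbors (1, 3, 9, and 10) remain reachable from one another through other ties, so the rest of the network stays in one piece.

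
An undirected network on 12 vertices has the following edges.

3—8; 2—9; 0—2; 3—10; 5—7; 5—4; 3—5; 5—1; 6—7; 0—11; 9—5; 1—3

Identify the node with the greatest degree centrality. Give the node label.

Degrees — 0:2, 1:2, 2:2, 3:4, 4:1, 5:5, 6:1, 7:2, 8:1, 9:2, 10:1, 11:1.
The maximum is 5, attained only by 5.

5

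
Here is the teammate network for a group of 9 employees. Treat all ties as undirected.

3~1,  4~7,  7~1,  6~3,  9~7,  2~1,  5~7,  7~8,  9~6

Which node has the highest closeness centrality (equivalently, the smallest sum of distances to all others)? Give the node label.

7

Farness (sum of distances to all others) for each node — 1:13, 2:20, 3:17, 4:18, 5:18, 6:18, 7:11, 8:18, 9:15.
The smallest farness is 11, for 7, so 7 has the highest closeness.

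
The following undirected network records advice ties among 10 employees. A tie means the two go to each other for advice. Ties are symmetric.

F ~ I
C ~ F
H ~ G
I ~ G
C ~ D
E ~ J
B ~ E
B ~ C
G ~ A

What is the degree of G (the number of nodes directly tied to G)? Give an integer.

3

G is directly tied to A, H, and I. That is 3 neighbors, so the degree of G is 3.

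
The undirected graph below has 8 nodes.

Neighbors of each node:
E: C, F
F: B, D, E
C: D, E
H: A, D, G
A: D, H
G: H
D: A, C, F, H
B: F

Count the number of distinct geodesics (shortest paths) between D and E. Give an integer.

2

The shortest distance is 2. The length-2 paths are: D–C–E; D–F–E.
That gives 2 distinct shortest paths.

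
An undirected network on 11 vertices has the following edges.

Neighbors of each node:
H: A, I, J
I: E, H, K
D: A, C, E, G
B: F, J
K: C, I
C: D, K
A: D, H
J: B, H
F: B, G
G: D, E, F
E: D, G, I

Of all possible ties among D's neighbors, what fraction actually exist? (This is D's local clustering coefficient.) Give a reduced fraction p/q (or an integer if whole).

D's neighbors: A, C, E, and G (k = 4).
Possible neighbor pairs: C(4,2) = 6. Edges among them: E–G → e = 1.
Clustering(D) = 1/6.

1/6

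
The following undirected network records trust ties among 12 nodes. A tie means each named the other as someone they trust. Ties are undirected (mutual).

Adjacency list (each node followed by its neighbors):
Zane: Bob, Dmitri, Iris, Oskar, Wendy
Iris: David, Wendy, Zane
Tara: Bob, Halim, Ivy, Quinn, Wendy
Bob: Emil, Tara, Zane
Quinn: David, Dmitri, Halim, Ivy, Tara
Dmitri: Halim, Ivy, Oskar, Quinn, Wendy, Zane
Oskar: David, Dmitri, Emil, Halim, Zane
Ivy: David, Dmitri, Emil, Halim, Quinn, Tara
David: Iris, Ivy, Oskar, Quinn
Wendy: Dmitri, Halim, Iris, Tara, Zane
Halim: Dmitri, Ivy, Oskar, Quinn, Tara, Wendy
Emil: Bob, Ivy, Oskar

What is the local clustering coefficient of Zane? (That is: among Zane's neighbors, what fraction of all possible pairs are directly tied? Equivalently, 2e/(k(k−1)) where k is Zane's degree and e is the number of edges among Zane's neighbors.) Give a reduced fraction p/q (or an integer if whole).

3/10

Zane's neighbors: Bob, Dmitri, Iris, Oskar, and Wendy (k = 5).
Possible neighbor pairs: C(5,2) = 10. Edges among them: Dmitri–Oskar, Dmitri–Wendy, Iris–Wendy → e = 3.
Clustering(Zane) = 3/10.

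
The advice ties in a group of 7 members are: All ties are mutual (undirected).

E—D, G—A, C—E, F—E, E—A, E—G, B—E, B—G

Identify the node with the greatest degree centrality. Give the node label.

E

Degrees — A:2, B:2, C:1, D:1, E:6, F:1, G:3.
The maximum is 6, attained only by E.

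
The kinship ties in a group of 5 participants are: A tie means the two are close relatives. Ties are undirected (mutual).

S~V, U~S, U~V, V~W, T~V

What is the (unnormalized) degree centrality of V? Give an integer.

V is directly tied to S, T, U, and W. That is 4 neighbors, so the degree of V is 4.

4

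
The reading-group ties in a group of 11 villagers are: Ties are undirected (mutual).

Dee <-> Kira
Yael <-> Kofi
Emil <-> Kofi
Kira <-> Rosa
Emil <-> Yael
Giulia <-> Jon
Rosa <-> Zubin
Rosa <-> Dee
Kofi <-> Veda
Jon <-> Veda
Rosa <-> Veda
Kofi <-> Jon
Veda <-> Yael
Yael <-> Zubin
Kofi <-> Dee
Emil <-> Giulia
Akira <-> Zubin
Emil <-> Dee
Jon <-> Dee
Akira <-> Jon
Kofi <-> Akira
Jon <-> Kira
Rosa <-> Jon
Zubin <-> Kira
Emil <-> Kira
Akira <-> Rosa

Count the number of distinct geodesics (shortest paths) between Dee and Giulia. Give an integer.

The shortest distance is 2. The length-2 paths are: Dee–Jon–Giulia; Dee–Emil–Giulia.
That gives 2 distinct shortest paths.

2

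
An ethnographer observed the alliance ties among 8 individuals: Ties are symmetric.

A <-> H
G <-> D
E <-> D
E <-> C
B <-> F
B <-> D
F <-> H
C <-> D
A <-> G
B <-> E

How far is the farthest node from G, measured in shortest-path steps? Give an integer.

3

Distances from G: A:1, B:2, C:2, D:1, E:2, F:3, H:2.
The largest is 3 (to F), so the eccentricity of G is 3.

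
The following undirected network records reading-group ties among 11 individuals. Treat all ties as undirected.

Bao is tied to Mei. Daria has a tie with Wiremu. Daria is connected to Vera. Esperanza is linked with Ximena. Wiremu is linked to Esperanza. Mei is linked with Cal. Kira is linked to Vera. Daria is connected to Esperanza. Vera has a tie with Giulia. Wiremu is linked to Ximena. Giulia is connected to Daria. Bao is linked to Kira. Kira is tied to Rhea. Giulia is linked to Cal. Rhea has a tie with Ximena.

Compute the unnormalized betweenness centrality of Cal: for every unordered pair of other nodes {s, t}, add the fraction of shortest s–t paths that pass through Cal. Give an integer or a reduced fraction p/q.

Pairs whose geodesics pass through Cal — Mei–Giulia: 1; Mei–Vera: 1/2; Mei–Daria: 1; Mei–Wiremu: 1; Mei–Esperanza: 1; Giulia–Bao: 1/2.
All other pairs contribute 0.
Summing the contributions gives betweenness(Cal) = 5.

5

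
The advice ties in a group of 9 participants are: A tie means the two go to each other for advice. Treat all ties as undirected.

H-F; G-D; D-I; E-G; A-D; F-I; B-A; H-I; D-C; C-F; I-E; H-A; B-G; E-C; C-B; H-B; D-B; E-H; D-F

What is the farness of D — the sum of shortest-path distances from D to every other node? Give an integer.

10

Distances from D: A:1, B:1, C:1, E:2, F:1, G:1, H:2, I:1.
Sum = 1 + 1 + 1 + 2 + 1 + 1 + 2 + 1 = 10.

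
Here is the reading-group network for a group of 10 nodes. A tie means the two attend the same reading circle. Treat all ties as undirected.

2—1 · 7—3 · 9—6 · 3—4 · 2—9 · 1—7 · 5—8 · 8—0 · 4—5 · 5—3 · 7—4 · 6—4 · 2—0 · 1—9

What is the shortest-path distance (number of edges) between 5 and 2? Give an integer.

3

One shortest route is 5 – 8 – 0 – 2, which uses 3 edges, and at distance 2 from 5 we only reach {0, 6, 7}, which does not include 2. So d(5,2) = 3.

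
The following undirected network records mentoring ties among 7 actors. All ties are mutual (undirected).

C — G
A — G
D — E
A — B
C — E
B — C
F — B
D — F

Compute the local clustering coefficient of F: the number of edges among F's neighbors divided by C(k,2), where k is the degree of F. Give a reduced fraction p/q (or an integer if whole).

F's neighbors: B and D (k = 2).
Possible neighbor pairs: C(2,2) = 1. Edges among them: none → e = 0.
Clustering(F) = 0/1.

0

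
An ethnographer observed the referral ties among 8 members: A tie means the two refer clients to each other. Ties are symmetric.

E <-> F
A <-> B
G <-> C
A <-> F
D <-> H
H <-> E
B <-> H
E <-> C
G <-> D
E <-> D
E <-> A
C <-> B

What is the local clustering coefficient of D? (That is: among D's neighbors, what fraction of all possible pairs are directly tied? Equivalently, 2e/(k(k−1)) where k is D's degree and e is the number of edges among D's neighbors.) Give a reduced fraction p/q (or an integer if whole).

D's neighbors: E, G, and H (k = 3).
Possible neighbor pairs: C(3,2) = 3. Edges among them: E–H → e = 1.
Clustering(D) = 1/3.

1/3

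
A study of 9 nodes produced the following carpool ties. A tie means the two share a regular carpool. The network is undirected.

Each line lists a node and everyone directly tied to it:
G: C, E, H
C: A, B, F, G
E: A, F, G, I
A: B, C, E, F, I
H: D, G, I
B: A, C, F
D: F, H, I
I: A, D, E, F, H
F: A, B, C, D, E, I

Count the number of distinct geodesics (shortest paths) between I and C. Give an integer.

The shortest distance is 2. The length-2 paths are: I–F–C; I–A–C.
That gives 2 distinct shortest paths.

2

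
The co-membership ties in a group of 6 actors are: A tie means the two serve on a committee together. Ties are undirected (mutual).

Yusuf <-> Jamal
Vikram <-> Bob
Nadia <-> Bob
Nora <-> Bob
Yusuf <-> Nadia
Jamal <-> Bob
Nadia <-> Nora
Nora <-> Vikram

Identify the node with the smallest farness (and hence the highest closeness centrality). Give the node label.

Farness (sum of distances to all others) for each node — Bob:6, Jamal:8, Nadia:7, Nora:7, Vikram:9, Yusuf:9.
The smallest farness is 6, for Bob, so Bob has the highest closeness.

Bob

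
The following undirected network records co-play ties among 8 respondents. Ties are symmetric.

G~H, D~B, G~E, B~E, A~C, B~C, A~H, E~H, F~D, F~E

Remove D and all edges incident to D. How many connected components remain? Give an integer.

1

D's neighbors (B and F) remain reachable from one another through other ties, so the rest of the network stays in one piece.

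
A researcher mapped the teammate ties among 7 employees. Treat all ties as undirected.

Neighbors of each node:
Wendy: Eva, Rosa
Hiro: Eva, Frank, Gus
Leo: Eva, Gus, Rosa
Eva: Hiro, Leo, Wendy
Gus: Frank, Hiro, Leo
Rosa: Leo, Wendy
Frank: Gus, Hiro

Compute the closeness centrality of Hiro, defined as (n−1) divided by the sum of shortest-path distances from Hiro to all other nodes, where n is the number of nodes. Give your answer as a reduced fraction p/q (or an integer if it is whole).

Distances from Hiro: Eva:1, Frank:1, Gus:1, Leo:2, Rosa:3, Wendy:2. Sum = 10.
n = 7, so closeness = 6/10 = 3/5.

3/5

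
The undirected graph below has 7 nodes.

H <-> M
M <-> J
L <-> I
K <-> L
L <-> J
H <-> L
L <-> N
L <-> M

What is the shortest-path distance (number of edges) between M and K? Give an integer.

One shortest route is M – L – K, which uses 2 edges, and M and K are not directly tied, so nothing shorter exists. So d(M,K) = 2.

2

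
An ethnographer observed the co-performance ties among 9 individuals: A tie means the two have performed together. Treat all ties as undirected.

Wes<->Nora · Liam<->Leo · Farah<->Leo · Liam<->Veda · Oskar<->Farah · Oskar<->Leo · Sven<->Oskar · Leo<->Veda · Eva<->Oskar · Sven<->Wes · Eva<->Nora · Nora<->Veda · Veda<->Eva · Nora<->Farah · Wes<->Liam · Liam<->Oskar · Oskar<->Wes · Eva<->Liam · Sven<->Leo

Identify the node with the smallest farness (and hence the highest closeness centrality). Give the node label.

Farness (sum of distances to all others) for each node — Eva:12, Farah:13, Leo:11, Liam:11, Nora:12, Oskar:10, Sven:13, Veda:12, Wes:12.
The smallest farness is 10, for Oskar, so Oskar has the highest closeness.

Oskar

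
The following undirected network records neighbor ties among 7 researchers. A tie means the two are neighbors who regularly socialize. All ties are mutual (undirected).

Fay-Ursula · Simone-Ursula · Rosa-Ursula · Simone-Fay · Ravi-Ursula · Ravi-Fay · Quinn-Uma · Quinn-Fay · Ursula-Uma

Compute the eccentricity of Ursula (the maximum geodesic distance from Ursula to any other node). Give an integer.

2

Distances from Ursula: Fay:1, Quinn:2, Ravi:1, Rosa:1, Simone:1, Uma:1.
The largest is 2 (to Quinn), so the eccentricity of Ursula is 2.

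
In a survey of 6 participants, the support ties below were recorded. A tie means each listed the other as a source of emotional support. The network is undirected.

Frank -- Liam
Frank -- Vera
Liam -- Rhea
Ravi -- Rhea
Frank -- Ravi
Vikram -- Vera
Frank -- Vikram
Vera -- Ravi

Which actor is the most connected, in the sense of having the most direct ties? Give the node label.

Frank

Degrees — Frank:4, Liam:2, Ravi:3, Rhea:2, Vera:3, Vikram:2.
The maximum is 4, attained only by Frank.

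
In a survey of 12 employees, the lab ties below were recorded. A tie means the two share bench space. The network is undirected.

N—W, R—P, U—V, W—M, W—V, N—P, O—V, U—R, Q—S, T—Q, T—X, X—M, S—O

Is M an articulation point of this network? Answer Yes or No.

No

Even without M, every remaining node can still reach every other (the residual graph is connected), so M is not a cut vertex.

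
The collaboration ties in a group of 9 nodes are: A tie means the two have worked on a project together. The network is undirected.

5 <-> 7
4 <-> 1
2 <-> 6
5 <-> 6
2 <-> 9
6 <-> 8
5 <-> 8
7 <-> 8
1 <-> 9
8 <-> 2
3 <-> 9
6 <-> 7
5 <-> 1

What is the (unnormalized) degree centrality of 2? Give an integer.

2 is directly tied to 6, 8, and 9. That is 3 neighbors, so the degree of 2 is 3.

3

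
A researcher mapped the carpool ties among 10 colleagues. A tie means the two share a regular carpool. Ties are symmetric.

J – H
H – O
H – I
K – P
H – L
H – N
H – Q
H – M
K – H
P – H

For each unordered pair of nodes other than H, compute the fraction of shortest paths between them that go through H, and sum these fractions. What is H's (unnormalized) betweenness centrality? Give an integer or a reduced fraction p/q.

35

Pairs whose geodesics pass through H — N–P: 1; N–J: 1; N–K: 1; N–I: 1; N–O: 1; N–M: 1; N–Q: 1; N–L: 1; P–J: 1; P–I: 1; P–O: 1; P–M: 1; P–Q: 1; P–L: 1 … (+21 more pairs).
All other pairs contribute 0.
Summing the contributions gives betweenness(H) = 35.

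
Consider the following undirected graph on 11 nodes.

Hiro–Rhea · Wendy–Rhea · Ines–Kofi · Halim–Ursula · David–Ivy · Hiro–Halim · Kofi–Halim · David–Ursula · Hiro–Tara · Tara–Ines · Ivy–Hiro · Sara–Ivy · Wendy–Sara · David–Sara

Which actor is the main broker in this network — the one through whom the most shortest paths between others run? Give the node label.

Hiro

Unnormalized betweenness of each node: David:4, Halim:23/2, Hiro:21, Ines:1, Ivy:7, Kofi:5/2, Rhea:5, Sara:7/2, Tara:11/2, Ursula:7/2, Wendy:3/2.
Hiro has the largest value, 21, making it the main broker — the node through which the most shortest paths run.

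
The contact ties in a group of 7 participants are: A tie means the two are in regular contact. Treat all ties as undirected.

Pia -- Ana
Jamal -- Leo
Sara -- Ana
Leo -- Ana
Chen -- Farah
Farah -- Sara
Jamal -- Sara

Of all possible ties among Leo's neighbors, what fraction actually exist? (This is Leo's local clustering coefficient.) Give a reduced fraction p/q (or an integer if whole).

0

Leo's neighbors: Ana and Jamal (k = 2).
Possible neighbor pairs: C(2,2) = 1. Edges among them: none → e = 0.
Clustering(Leo) = 0/1.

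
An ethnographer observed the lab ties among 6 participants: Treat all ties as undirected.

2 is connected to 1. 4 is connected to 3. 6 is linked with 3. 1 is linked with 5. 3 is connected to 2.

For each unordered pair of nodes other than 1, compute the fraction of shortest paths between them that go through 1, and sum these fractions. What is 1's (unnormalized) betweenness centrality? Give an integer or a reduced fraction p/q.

Pairs whose geodesics pass through 1 — 6–5: 1; 4–5: 1; 3–5: 1; 5–2: 1.
All other pairs contribute 0.
Summing the contributions gives betweenness(1) = 4.

4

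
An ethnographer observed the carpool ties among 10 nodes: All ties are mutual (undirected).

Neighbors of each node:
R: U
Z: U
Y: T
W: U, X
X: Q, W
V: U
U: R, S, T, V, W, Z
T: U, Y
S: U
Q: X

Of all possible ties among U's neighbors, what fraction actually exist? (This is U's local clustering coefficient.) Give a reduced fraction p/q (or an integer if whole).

0

U's neighbors: R, S, T, V, W, and Z (k = 6).
Possible neighbor pairs: C(6,2) = 15. Edges among them: none → e = 0.
Clustering(U) = 0/15 = 0.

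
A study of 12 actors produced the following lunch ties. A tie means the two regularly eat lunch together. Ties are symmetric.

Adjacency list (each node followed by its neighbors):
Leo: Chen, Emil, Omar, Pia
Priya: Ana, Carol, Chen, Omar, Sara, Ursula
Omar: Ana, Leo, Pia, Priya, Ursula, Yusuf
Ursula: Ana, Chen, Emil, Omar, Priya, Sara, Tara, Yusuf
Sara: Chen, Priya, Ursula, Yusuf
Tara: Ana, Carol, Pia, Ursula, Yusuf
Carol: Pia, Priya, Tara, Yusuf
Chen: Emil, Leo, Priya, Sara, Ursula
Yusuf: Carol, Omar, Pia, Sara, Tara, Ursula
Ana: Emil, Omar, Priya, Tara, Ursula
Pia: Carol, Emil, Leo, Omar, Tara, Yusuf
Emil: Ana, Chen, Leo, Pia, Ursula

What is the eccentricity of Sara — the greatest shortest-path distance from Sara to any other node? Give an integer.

2

Distances from Sara: Ana:2, Carol:2, Chen:1, Emil:2, Leo:2, Omar:2, Pia:2, Priya:1, Tara:2, Ursula:1, Yusuf:1.
The largest is 2 (to Carol, Ana, Omar, Tara, Pia, Leo, and Emil), so the eccentricity of Sara is 2.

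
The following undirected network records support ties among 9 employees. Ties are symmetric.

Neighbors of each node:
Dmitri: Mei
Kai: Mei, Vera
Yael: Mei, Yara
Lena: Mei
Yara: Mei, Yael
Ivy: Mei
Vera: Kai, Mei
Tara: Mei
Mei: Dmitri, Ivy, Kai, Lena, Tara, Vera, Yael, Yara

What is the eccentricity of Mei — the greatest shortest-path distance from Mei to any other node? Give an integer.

1

Distances from Mei: Dmitri:1, Ivy:1, Kai:1, Lena:1, Tara:1, Vera:1, Yael:1, Yara:1.
The largest is 1 (to Ivy, Yara, Lena, Yael, Vera, Dmitri, Kai, and Tara), so the eccentricity of Mei is 1.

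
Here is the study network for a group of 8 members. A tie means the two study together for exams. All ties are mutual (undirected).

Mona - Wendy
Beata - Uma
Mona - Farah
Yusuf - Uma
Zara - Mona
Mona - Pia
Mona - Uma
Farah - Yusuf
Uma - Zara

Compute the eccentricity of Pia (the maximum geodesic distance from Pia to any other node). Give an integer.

Distances from Pia: Beata:3, Farah:2, Mona:1, Uma:2, Wendy:2, Yusuf:3, Zara:2.
The largest is 3 (to Yusuf and Beata), so the eccentricity of Pia is 3.

3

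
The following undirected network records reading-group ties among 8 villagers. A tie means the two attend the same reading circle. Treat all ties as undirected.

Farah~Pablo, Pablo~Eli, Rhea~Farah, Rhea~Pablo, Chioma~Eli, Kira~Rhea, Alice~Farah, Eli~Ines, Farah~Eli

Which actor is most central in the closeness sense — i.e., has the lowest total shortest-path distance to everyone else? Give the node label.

Farness (sum of distances to all others) for each node — Alice:16, Chioma:17, Eli:11, Farah:10, Ines:17, Kira:19, Pablo:11, Rhea:13.
The smallest farness is 10, for Farah, so Farah has the highest closeness.

Farah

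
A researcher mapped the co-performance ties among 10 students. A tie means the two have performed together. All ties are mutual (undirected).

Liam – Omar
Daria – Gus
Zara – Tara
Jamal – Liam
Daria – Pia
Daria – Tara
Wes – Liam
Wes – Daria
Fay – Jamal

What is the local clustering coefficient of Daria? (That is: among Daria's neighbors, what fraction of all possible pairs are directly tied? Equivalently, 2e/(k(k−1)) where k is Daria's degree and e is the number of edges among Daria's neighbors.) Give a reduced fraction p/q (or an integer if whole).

Daria's neighbors: Gus, Pia, Tara, and Wes (k = 4).
Possible neighbor pairs: C(4,2) = 6. Edges among them: none → e = 0.
Clustering(Daria) = 0/6 = 0.

0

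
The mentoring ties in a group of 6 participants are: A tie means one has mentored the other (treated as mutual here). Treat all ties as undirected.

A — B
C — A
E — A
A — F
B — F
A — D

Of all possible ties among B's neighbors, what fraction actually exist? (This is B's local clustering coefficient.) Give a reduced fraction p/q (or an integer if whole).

B's neighbors: A and F (k = 2).
Possible neighbor pairs: C(2,2) = 1. Edges among them: A–F → e = 1.
Clustering(B) = 1/1.

1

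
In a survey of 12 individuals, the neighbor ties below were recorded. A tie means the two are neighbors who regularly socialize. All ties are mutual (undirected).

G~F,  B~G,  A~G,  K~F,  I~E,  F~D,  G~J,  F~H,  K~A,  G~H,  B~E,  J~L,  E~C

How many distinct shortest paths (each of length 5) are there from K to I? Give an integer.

2

The shortest distance is 5. The length-5 paths are: K–A–G–B–E–I; K–F–G–B–E–I.
That gives 2 distinct shortest paths.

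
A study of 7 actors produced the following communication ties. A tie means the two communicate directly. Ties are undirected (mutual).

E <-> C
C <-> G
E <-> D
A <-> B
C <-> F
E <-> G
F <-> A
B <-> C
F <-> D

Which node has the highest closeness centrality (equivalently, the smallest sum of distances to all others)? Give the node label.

C

Farness (sum of distances to all others) for each node — A:12, B:11, C:8, D:11, E:10, F:9, G:11.
The smallest farness is 8, for C, so C has the highest closeness.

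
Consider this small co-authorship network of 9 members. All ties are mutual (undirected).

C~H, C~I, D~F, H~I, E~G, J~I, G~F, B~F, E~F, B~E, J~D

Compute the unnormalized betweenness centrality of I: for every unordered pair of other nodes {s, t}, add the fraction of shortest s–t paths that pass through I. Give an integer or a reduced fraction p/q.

Pairs whose geodesics pass through I — B–C: 1; B–H: 1; G–C: 1; G–H: 1; E–C: 1; E–H: 1; F–C: 1; F–H: 1; C–D: 1; C–J: 1; D–H: 1; H–J: 1.
All other pairs contribute 0.
Summing the contributions gives betweenness(I) = 12.

12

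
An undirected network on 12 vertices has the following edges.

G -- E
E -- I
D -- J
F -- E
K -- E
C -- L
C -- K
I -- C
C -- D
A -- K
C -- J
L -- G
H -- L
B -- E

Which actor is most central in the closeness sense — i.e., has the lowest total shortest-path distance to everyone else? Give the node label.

Farness (sum of distances to all others) for each node — A:30, B:30, C:19, D:28, E:20, F:30, G:23, H:32, I:22, J:28, K:20, L:22.
The smallest farness is 19, for C, so C has the highest closeness.

C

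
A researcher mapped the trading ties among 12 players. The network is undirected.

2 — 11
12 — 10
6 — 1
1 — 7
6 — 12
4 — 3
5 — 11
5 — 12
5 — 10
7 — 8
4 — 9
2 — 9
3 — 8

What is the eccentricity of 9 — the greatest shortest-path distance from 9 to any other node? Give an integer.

5

Distances from 9: 1:5, 2:1, 3:2, 4:1, 5:3, 6:5, 7:4, 8:3, 10:4, 11:2, 12:4.
The largest is 5 (to 1 and 6), so the eccentricity of 9 is 5.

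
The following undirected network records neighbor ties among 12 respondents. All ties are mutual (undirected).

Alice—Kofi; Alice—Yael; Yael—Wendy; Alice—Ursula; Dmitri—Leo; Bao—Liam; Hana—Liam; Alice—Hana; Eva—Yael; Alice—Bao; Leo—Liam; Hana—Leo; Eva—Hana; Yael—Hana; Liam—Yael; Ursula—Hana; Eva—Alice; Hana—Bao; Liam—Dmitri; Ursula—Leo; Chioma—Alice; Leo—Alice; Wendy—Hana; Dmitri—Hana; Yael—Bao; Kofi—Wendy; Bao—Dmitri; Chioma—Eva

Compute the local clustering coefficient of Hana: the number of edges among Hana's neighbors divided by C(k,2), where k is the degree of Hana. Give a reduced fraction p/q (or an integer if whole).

Hana's neighbors: Alice, Bao, Dmitri, Eva, Leo, Liam, Ursula, Wendy, and Yael (k = 9).
Possible neighbor pairs: C(9,2) = 36. Edges among them: Alice–Bao, Alice–Eva, Alice–Leo, Alice–Ursula, Alice–Yael, Bao–Dmitri, Bao–Liam, Bao–Yael, Dmitri–Leo, Dmitri–Liam, Eva–Yael, Leo–Liam, Leo–Ursula, Liam–Yael, Wendy–Yael → e = 15.
Clustering(Hana) = 15/36 = 5/12.

5/12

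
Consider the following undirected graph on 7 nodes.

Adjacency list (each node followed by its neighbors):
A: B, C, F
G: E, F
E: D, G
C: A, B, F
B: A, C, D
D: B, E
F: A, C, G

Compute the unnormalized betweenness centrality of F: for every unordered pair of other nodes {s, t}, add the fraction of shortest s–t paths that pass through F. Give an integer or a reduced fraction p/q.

Pairs whose geodesics pass through F — B–G: 2/3; C–G: 1; C–E: 1/2; A–G: 1; A–E: 1/2.
All other pairs contribute 0.
Summing the contributions gives betweenness(F) = 11/3.

11/3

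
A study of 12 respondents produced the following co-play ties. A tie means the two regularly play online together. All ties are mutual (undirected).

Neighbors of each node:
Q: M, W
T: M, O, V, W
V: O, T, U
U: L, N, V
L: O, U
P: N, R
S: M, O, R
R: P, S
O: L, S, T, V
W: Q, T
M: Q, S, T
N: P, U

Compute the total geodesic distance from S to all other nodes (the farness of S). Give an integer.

Distances from S: L:2, M:1, N:3, O:1, P:2, Q:2, R:1, T:2, U:3, V:2, W:3.
Sum = 2 + 1 + 3 + 1 + 2 + 2 + 1 + 2 + 3 + 2 + 3 = 22.

22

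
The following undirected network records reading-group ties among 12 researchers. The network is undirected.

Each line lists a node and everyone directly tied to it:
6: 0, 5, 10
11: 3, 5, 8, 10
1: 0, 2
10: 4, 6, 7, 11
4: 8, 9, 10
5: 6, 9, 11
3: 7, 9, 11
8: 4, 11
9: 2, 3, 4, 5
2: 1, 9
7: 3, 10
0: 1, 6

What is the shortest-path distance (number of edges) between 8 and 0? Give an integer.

4

One shortest route is 8 – 11 – 5 – 6 – 0, which uses 4 edges, and at distance 3 from 8 we only reach {2, 6, 7}, which does not include 0. So d(8,0) = 4.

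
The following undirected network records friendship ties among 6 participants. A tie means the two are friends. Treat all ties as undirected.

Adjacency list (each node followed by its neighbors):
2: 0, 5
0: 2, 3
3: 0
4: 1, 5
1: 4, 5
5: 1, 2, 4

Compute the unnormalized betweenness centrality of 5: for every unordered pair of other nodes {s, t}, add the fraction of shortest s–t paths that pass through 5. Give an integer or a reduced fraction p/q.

Pairs whose geodesics pass through 5 — 2–1: 1; 2–4: 1; 1–0: 1; 1–3: 1; 4–0: 1; 4–3: 1.
All other pairs contribute 0.
Summing the contributions gives betweenness(5) = 6.

6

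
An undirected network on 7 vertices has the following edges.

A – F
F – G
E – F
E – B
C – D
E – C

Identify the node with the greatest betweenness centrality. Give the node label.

E

Unnormalized betweenness of each node: A:0, B:0, C:5, D:0, E:11, F:9, G:0.
E has the largest value, 11, making it the main broker — the node through which the most shortest paths run.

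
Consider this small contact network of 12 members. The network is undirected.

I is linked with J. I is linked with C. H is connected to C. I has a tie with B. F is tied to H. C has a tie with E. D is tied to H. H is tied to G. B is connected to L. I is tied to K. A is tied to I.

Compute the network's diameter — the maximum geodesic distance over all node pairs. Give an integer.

Eccentricity of each node (its greatest distance to any other): A:4, B:4, C:3, D:5, E:4, F:5, G:5, H:4, I:3, J:4, K:4, L:5.
The maximum eccentricity is 5, realized for instance by the pair F–L via F – H – C – I – B – L. So the diameter is 5.

5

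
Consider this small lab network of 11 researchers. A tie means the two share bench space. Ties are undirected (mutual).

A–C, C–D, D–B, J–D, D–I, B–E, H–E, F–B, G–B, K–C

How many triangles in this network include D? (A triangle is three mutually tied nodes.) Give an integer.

D's neighbors are B, C, I, and J, but none of them are tied to each other, so no triangle contains D.

0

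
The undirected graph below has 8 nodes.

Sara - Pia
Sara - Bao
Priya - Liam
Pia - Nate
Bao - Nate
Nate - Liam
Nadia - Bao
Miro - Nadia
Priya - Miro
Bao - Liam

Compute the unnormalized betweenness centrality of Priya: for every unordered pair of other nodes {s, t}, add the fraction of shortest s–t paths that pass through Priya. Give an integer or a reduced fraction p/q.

11/6

Pairs whose geodesics pass through Priya — Miro–Pia: 1/3; Miro–Nate: 1/2; Miro–Liam: 1.
All other pairs contribute 0.
Summing the contributions gives betweenness(Priya) = 11/6.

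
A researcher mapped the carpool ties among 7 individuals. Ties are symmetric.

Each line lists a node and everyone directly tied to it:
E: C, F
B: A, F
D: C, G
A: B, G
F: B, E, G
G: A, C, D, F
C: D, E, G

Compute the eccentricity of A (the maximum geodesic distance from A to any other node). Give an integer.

Distances from A: B:1, C:2, D:2, E:3, F:2, G:1.
The largest is 3 (to E), so the eccentricity of A is 3.

3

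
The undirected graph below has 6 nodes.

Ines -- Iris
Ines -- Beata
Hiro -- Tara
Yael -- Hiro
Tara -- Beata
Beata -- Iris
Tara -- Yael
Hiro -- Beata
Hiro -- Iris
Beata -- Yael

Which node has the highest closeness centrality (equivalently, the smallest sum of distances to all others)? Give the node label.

Farness (sum of distances to all others) for each node — Beata:5, Hiro:6, Ines:8, Iris:7, Tara:7, Yael:7.
The smallest farness is 5, for Beata, so Beata has the highest closeness.

Beata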